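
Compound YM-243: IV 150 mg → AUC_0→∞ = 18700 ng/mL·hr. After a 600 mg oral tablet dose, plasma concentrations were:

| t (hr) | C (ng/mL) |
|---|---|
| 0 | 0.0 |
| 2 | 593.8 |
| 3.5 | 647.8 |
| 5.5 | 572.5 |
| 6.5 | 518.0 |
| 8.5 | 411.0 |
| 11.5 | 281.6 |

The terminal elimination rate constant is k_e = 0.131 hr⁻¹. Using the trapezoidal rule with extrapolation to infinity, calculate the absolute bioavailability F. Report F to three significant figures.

F = 0.0990

Trapezoidal AUC_0→11.5 (oral tablet):
  [0→2]: (0.0+593.8)/2 × 2 = 593.8
  [2→3.5]: (593.8+647.8)/2 × 1.5 = 931.2
  [3.5→5.5]: (647.8+572.5)/2 × 2 = 1220.3
  [5.5→6.5]: (572.5+518.0)/2 × 1 = 545.25
  [6.5→8.5]: (518.0+411.0)/2 × 2 = 929.0
  [8.5→11.5]: (411.0+281.6)/2 × 3 = 1038.9
  Sum = 5258.45 ng/mL·hr
Tail: C_last/k_e = 281.6/0.131 = 2149.618
AUC_0→∞ (oral tablet) = 5258.45 + 2149.618 = 7408.068 ng/mL·hr
F = (AUC_ev/D_ev)/(AUC_iv/D_iv) = (7408.068/600)/(18700/150) = 12.34678/124.667 = 0.0990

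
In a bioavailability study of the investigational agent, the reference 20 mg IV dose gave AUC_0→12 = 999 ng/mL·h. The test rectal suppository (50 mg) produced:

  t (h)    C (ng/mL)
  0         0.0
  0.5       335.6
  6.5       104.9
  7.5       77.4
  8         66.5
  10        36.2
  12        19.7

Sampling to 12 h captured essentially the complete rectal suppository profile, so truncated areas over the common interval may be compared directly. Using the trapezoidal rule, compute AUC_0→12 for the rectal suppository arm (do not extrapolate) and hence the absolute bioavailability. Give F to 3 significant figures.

Trapezoidal AUC_0→12 (rectal suppository):
  [0→0.5]: (0.0+335.6)/2 × 0.5 = 83.9
  [0.5→6.5]: (335.6+104.9)/2 × 6 = 1321.5
  [6.5→7.5]: (104.9+77.4)/2 × 1 = 91.15
  [7.5→8]: (77.4+66.5)/2 × 0.5 = 35.975
  [8→10]: (66.5+36.2)/2 × 2 = 102.7
  [10→12]: (36.2+19.7)/2 × 2 = 55.9
  Sum = 1691.125 ng/mL·h
F = (AUC_ev/D_ev)/(AUC_iv/D_iv) = (1691.125/50)/(999/20) = 33.8225/49.95 = 0.6771

F = 0.677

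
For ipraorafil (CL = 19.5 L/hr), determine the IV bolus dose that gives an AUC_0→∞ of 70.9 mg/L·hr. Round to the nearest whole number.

Dose = 1383 mg

Dose_iv = CL × AUC_0→∞
     = 19.5 × 70.9 = 1382.55 mg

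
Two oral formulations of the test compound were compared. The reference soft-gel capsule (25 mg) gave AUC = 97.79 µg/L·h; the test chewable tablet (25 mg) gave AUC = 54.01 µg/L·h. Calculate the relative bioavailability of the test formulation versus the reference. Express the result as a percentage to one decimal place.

F_rel = (AUC_test/D_test) / (AUC_ref/D_ref)
      = (54.01/25) / (97.79/25)
      = 2.1604 / 3.9116 = 0.5523 = 55.23%

F_rel = 55.2%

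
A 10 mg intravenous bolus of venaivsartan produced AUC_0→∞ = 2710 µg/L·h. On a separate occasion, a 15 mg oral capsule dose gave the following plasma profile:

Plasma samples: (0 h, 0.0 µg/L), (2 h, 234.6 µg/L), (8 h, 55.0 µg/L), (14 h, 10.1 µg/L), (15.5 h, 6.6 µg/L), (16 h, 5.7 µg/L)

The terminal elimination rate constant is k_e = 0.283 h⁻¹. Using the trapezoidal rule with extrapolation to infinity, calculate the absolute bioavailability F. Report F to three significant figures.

Trapezoidal AUC_0→16 (oral capsule):
  [0→2]: (0.0+234.6)/2 × 2 = 234.6
  [2→8]: (234.6+55.0)/2 × 6 = 868.8
  [8→14]: (55.0+10.1)/2 × 6 = 195.3
  [14→15.5]: (10.1+6.6)/2 × 1.5 = 12.525
  [15.5→16]: (6.6+5.7)/2 × 0.5 = 3.075
  Sum = 1314.3 µg/L·h
Tail: C_last/k_e = 5.7/0.283 = 20.141
AUC_0→∞ (oral capsule) = 1314.3 + 20.141 = 1334.441 µg/L·h
F = (AUC_ev/D_ev)/(AUC_iv/D_iv) = (1334.441/15)/(2710/10) = 88.9627/271 = 0.3283

F = 0.328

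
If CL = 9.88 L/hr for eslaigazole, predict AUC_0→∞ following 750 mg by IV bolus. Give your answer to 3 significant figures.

AUC_0→∞ = Dose_iv / CL
        = 750 / 9.88 = 75.9109 mg/L·hr

AUC = 75.9 mg/L·hr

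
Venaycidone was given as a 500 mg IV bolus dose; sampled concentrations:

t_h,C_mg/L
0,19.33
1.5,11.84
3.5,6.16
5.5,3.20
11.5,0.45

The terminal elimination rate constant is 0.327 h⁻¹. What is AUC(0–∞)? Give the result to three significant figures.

Trapezoidal AUC_0→11.5:
  [0→1.5]: (19.33+11.84)/2 × 1.5 = 23.3775
  [1.5→3.5]: (11.84+6.16)/2 × 2 = 18.0
  [3.5→5.5]: (6.16+3.20)/2 × 2 = 9.36
  [5.5→11.5]: (3.20+0.45)/2 × 6 = 10.95
  Sum = 61.6875 mg/L·h
Extrapolated tail: C_last / k_e = 0.45 / 0.327 = 1.376
AUC_0→∞ = 61.6875 + 1.376 = 63.0635 mg/L·h

AUC = 63.1 mg/L·h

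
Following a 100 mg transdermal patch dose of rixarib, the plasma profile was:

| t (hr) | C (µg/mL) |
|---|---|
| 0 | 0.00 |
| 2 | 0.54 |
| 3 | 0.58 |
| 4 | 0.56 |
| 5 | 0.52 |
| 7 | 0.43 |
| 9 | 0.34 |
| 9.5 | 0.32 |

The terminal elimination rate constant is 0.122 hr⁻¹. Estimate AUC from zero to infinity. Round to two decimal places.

Trapezoidal AUC_0→9.5:
  [0→2]: (0.00+0.54)/2 × 2 = 0.54
  [2→3]: (0.54+0.58)/2 × 1 = 0.56
  [3→4]: (0.58+0.56)/2 × 1 = 0.57
  [4→5]: (0.56+0.52)/2 × 1 = 0.54
  [5→7]: (0.52+0.43)/2 × 2 = 0.95
  [7→9]: (0.43+0.34)/2 × 2 = 0.77
  [9→9.5]: (0.34+0.32)/2 × 0.5 = 0.165
  Sum = 4.095 µg/mL·hr
Extrapolated tail: C_last / k_e = 0.32 / 0.122 = 2.623
AUC_0→∞ = 4.095 + 2.623 = 6.718 µg/mL·hr

AUC = 6.72 µg/mL·hr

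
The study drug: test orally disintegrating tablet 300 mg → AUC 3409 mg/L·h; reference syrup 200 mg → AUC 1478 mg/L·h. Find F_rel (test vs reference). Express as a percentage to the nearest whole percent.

F_rel = (AUC_test/D_test) / (AUC_ref/D_ref)
      = (3409/300) / (1478/200)
      = 11.3633 / 7.39 = 1.5377 = 153.77%

F_rel = 154%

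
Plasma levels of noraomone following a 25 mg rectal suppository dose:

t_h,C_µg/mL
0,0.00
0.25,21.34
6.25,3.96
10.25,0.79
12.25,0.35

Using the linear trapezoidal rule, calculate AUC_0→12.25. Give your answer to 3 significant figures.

AUC = 89.2 µg/mL·h

Trapezoidal AUC_0→12.25:
  [0→0.25]: (0.00+21.34)/2 × 0.25 = 2.6675
  [0.25→6.25]: (21.34+3.96)/2 × 6 = 75.9
  [6.25→10.25]: (3.96+0.79)/2 × 4 = 9.5
  [10.25→12.25]: (0.79+0.35)/2 × 2 = 1.14
  Sum = 89.2075 µg/mL·h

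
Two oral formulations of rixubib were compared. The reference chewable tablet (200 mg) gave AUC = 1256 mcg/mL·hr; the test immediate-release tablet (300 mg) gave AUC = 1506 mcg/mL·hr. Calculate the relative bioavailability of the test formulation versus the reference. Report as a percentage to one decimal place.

F_rel = 79.9%

F_rel = (AUC_test/D_test) / (AUC_ref/D_ref)
      = (1506/300) / (1256/200)
      = 5.02 / 6.28 = 0.7994 = 79.94%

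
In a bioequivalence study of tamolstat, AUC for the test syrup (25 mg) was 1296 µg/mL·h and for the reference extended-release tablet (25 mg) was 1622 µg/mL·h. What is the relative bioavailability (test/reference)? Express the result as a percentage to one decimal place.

F_rel = (AUC_test/D_test) / (AUC_ref/D_ref)
      = (1296/25) / (1622/25)
      = 51.84 / 64.88 = 0.7990 = 79.90%

F_rel = 79.9%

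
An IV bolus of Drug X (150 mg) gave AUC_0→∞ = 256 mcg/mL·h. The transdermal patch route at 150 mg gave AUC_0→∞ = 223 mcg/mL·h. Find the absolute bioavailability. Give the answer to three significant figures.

F = 0.871

F = (AUC_ev / D_ev) / (AUC_iv / D_iv)
  = (223/150) / (256/150)
  = 1.48667 / 1.70667 = 0.8711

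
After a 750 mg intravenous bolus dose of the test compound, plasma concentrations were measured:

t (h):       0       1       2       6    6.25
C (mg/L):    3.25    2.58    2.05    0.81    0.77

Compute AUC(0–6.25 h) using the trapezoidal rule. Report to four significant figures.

AUC = 11.15 mg/L·h

Trapezoidal AUC_0→6.25:
  [0→1]: (3.25+2.58)/2 × 1 = 2.915
  [1→2]: (2.58+2.05)/2 × 1 = 2.315
  [2→6]: (2.05+0.81)/2 × 4 = 5.72
  [6→6.25]: (0.81+0.77)/2 × 0.25 = 0.1975
  Sum = 11.1475 mg/L·h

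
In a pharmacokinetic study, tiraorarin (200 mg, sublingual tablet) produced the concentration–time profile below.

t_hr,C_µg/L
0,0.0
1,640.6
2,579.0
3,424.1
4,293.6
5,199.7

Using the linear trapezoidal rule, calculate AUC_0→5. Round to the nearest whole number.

AUC = 2037 µg/L·hr

Trapezoidal AUC_0→5:
  [0→1]: (0.0+640.6)/2 × 1 = 320.3
  [1→2]: (640.6+579.0)/2 × 1 = 609.8
  [2→3]: (579.0+424.1)/2 × 1 = 501.55
  [3→4]: (424.1+293.6)/2 × 1 = 358.85
  [4→5]: (293.6+199.7)/2 × 1 = 246.65
  Sum = 2037.15 µg/L·hr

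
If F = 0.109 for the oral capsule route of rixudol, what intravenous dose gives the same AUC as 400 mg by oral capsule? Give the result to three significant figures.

Systemic exposure from an extravascular dose = F × D_ev, so the equivalent IV dose is F × D_ev.
D_iv = F × D_ev = 0.109 × 400 = 43.6 mg

D_iv = 43.6 mg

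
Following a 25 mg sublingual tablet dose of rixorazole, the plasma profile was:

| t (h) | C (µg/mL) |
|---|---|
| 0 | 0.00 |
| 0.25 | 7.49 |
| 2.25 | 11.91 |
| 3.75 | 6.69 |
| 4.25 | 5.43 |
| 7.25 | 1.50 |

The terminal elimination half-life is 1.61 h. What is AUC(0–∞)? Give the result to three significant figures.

Trapezoidal AUC_0→7.25:
  [0→0.25]: (0.00+7.49)/2 × 0.25 = 0.93625
  [0.25→2.25]: (7.49+11.91)/2 × 2 = 19.4
  [2.25→3.75]: (11.91+6.69)/2 × 1.5 = 13.95
  [3.75→4.25]: (6.69+5.43)/2 × 0.5 = 3.03
  [4.25→7.25]: (5.43+1.50)/2 × 3 = 10.395
  Sum = 47.71125 µg/mL·h
k_e = ln2 / t½ = 0.693147 / 1.61 = 0.4305 h^-1
Extrapolated tail: C_last / k_e = 1.50 / 0.4305 = 3.484
AUC_0→∞ = 47.71125 + 3.484 = 51.19525 µg/mL·h

AUC = 51.2 µg/mL·h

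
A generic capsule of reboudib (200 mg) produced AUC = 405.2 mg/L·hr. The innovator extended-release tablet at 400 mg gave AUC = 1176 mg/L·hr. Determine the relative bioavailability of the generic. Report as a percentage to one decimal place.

F_rel = 68.9%

F_rel = (AUC_test/D_test) / (AUC_ref/D_ref)
      = (405.2/200) / (1176/400)
      = 2.026 / 2.94 = 0.6891 = 68.91%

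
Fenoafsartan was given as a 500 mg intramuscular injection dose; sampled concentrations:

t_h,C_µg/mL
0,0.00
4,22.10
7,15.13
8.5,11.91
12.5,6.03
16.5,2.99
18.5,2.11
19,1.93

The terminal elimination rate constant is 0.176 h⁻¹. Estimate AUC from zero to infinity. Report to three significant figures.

AUC = 191 µg/mL·h

Trapezoidal AUC_0→19:
  [0→4]: (0.00+22.10)/2 × 4 = 44.2
  [4→7]: (22.10+15.13)/2 × 3 = 55.845
  [7→8.5]: (15.13+11.91)/2 × 1.5 = 20.28
  [8.5→12.5]: (11.91+6.03)/2 × 4 = 35.88
  [12.5→16.5]: (6.03+2.99)/2 × 4 = 18.04
  [16.5→18.5]: (2.99+2.11)/2 × 2 = 5.1
  [18.5→19]: (2.11+1.93)/2 × 0.5 = 1.01
  Sum = 180.355 µg/mL·h
Extrapolated tail: C_last / k_e = 1.93 / 0.176 = 10.966
AUC_0→∞ = 180.355 + 10.966 = 191.321 µg/mL·h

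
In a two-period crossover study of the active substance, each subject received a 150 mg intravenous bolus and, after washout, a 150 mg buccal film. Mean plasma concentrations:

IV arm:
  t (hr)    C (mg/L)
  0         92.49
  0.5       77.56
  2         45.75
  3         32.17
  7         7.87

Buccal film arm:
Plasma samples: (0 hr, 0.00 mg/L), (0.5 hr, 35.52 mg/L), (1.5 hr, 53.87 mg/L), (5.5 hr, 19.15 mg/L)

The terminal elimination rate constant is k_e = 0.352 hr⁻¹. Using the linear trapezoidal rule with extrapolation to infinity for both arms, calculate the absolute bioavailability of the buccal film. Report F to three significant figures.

Trapezoidal AUC_0→7 (IV):
  [0→0.5]: (92.49+77.56)/2 × 0.5 = 42.5125
  [0.5→2]: (77.56+45.75)/2 × 1.5 = 92.4825
  [2→3]: (45.75+32.17)/2 × 1 = 38.96
  [3→7]: (32.17+7.87)/2 × 4 = 80.08
  Sum = 254.035 mg/L·hr
IV tail: 7.87/0.352 = 22.358; AUC_iv,0→∞ = 254.035 + 22.358 = 276.393 mg/L·hr
Trapezoidal AUC_0→5.5 (buccal film):
  [0→0.5]: (0.00+35.52)/2 × 0.5 = 8.88
  [0.5→1.5]: (35.52+53.87)/2 × 1 = 44.695
  [1.5→5.5]: (53.87+19.15)/2 × 4 = 146.04
  Sum = 199.615 mg/L·hr
buccal film tail: 19.15/0.352 = 54.403; AUC_ev,0→∞ = 199.615 + 54.403 = 254.018 mg/L·hr
F = (AUC_ev/D_ev)/(AUC_iv/D_iv) = (254.018/150)/(276.393/150) = 1.69345/1.84262 = 0.9190

F = 0.919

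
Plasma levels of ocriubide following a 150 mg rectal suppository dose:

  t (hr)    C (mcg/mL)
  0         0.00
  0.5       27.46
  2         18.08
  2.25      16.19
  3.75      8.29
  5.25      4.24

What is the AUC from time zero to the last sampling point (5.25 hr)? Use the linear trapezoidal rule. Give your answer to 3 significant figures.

AUC = 73.1 mcg/mL·hr

Trapezoidal AUC_0→5.25:
  [0→0.5]: (0.00+27.46)/2 × 0.5 = 6.865
  [0.5→2]: (27.46+18.08)/2 × 1.5 = 34.155
  [2→2.25]: (18.08+16.19)/2 × 0.25 = 4.28375
  [2.25→3.75]: (16.19+8.29)/2 × 1.5 = 18.36
  [3.75→5.25]: (8.29+4.24)/2 × 1.5 = 9.3975
  Sum = 73.06125 mcg/mL·hr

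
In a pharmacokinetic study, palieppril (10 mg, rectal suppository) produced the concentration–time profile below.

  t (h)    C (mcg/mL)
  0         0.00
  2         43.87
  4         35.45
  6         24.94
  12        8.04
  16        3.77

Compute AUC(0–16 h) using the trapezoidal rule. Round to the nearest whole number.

Trapezoidal AUC_0→16:
  [0→2]: (0.00+43.87)/2 × 2 = 43.87
  [2→4]: (43.87+35.45)/2 × 2 = 79.32
  [4→6]: (35.45+24.94)/2 × 2 = 60.39
  [6→12]: (24.94+8.04)/2 × 6 = 98.94
  [12→16]: (8.04+3.77)/2 × 4 = 23.62
  Sum = 306.14 mcg/mL·h

AUC = 306 mcg/mL·h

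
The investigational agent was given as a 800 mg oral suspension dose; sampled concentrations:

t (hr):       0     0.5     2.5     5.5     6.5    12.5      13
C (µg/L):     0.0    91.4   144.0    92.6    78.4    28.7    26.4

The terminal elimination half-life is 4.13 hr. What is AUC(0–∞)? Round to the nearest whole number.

AUC = 1191 µg/L·hr

Trapezoidal AUC_0→13:
  [0→0.5]: (0.0+91.4)/2 × 0.5 = 22.85
  [0.5→2.5]: (91.4+144.0)/2 × 2 = 235.4
  [2.5→5.5]: (144.0+92.6)/2 × 3 = 354.9
  [5.5→6.5]: (92.6+78.4)/2 × 1 = 85.5
  [6.5→12.5]: (78.4+28.7)/2 × 6 = 321.3
  [12.5→13]: (28.7+26.4)/2 × 0.5 = 13.775
  Sum = 1033.725 µg/L·hr
k_e = ln2 / t½ = 0.693147 / 4.13 = 0.1678 hr^-1
Extrapolated tail: C_last / k_e = 26.4 / 0.1678 = 157.330
AUC_0→∞ = 1033.725 + 157.330 = 1191.055 µg/L·hr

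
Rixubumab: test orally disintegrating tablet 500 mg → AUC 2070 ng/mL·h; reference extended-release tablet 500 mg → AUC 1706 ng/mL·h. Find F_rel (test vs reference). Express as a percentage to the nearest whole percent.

F_rel = 121%

F_rel = (AUC_test/D_test) / (AUC_ref/D_ref)
      = (2070/500) / (1706/500)
      = 4.14 / 3.412 = 1.2134 = 121.34%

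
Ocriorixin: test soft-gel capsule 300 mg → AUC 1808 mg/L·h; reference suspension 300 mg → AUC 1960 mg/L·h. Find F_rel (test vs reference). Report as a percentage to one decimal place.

F_rel = 92.2%

F_rel = (AUC_test/D_test) / (AUC_ref/D_ref)
      = (1808/300) / (1960/300)
      = 6.02667 / 6.53333 = 0.9224 = 92.24%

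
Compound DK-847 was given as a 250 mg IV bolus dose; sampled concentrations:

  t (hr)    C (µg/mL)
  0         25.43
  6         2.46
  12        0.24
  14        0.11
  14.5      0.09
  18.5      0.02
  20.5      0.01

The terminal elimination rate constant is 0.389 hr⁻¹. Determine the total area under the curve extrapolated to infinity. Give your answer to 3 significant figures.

AUC = 92.4 µg/mL·hr

Trapezoidal AUC_0→20.5:
  [0→6]: (25.43+2.46)/2 × 6 = 83.67
  [6→12]: (2.46+0.24)/2 × 6 = 8.1
  [12→14]: (0.24+0.11)/2 × 2 = 0.35
  [14→14.5]: (0.11+0.09)/2 × 0.5 = 0.05
  [14.5→18.5]: (0.09+0.02)/2 × 4 = 0.22
  [18.5→20.5]: (0.02+0.01)/2 × 2 = 0.03
  Sum = 92.42 µg/mL·hr
Extrapolated tail: C_last / k_e = 0.01 / 0.389 = 0.026
AUC_0→∞ = 92.42 + 0.026 = 92.446 µg/mL·hr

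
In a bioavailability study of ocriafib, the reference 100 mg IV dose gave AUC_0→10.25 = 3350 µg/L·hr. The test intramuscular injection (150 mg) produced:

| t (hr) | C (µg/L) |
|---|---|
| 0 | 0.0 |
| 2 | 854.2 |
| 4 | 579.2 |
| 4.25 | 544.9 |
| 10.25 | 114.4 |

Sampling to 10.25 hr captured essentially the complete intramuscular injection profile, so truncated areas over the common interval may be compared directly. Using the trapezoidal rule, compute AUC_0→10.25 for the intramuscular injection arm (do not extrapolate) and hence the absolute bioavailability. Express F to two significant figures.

F = 0.88

Trapezoidal AUC_0→10.25 (intramuscular injection):
  [0→2]: (0.0+854.2)/2 × 2 = 854.2
  [2→4]: (854.2+579.2)/2 × 2 = 1433.4
  [4→4.25]: (579.2+544.9)/2 × 0.25 = 140.5125
  [4.25→10.25]: (544.9+114.4)/2 × 6 = 1977.9
  Sum = 4406.0125 µg/L·hr
F = (AUC_ev/D_ev)/(AUC_iv/D_iv) = (4406.0125/150)/(3350/100) = 29.3734/33.5 = 0.8768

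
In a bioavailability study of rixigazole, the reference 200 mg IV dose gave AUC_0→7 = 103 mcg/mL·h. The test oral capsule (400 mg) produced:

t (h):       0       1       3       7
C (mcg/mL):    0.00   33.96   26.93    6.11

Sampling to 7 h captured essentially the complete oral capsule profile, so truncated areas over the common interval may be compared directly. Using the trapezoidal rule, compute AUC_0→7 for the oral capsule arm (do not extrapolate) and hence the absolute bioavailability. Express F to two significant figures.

Trapezoidal AUC_0→7 (oral capsule):
  [0→1]: (0.00+33.96)/2 × 1 = 16.98
  [1→3]: (33.96+26.93)/2 × 2 = 60.89
  [3→7]: (26.93+6.11)/2 × 4 = 66.08
  Sum = 143.95 mcg/mL·h
F = (AUC_ev/D_ev)/(AUC_iv/D_iv) = (143.95/400)/(103/200) = 0.359875/0.515 = 0.6988

F = 0.70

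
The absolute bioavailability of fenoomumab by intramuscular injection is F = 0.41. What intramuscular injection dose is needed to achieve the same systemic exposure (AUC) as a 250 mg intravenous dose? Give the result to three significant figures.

D_intramuscular = 610 mg

For equal systemic exposure: F × D_ev = D_iv
D_ev = D_iv / F = 250 / 0.41 = 609.756 mg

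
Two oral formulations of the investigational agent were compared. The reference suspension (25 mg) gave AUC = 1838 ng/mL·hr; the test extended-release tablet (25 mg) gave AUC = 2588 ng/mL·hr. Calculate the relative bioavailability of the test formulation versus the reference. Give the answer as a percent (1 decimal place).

F_rel = 140.8%

F_rel = (AUC_test/D_test) / (AUC_ref/D_ref)
      = (2588/25) / (1838/25)
      = 103.52 / 73.52 = 1.4081 = 140.81%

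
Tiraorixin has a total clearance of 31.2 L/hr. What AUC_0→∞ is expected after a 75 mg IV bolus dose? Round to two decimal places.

AUC_0→∞ = Dose_iv / CL
        = 75 / 31.2 = 2.40385 mg/L·hr

AUC = 2.40 mg/L·hr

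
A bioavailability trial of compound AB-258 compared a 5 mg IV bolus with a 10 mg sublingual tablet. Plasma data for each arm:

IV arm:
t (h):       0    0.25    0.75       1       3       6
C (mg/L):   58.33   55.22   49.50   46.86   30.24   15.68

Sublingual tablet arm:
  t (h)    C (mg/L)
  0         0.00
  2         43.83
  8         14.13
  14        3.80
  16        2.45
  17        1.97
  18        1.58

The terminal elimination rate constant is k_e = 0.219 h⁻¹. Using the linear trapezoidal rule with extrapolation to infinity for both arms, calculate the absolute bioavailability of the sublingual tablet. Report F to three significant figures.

F = 0.535

Trapezoidal AUC_0→6 (IV):
  [0→0.25]: (58.33+55.22)/2 × 0.25 = 14.19375
  [0.25→0.75]: (55.22+49.50)/2 × 0.5 = 26.18
  [0.75→1]: (49.50+46.86)/2 × 0.25 = 12.045
  [1→3]: (46.86+30.24)/2 × 2 = 77.1
  [3→6]: (30.24+15.68)/2 × 3 = 68.88
  Sum = 198.39875 mg/L·h
IV tail: 15.68/0.219 = 71.598; AUC_iv,0→∞ = 198.39875 + 71.598 = 269.99675 mg/L·h
Trapezoidal AUC_0→18 (sublingual tablet):
  [0→2]: (0.00+43.83)/2 × 2 = 43.83
  [2→8]: (43.83+14.13)/2 × 6 = 173.88
  [8→14]: (14.13+3.80)/2 × 6 = 53.79
  [14→16]: (3.80+2.45)/2 × 2 = 6.25
  [16→17]: (2.45+1.97)/2 × 1 = 2.21
  [17→18]: (1.97+1.58)/2 × 1 = 1.775
  Sum = 281.735 mg/L·h
sublingual tablet tail: 1.58/0.219 = 7.215; AUC_ev,0→∞ = 281.735 + 7.215 = 288.95 mg/L·h
F = (AUC_ev/D_ev)/(AUC_iv/D_iv) = (288.95/10)/(269.99675/5) = 28.895/53.99935 = 0.5351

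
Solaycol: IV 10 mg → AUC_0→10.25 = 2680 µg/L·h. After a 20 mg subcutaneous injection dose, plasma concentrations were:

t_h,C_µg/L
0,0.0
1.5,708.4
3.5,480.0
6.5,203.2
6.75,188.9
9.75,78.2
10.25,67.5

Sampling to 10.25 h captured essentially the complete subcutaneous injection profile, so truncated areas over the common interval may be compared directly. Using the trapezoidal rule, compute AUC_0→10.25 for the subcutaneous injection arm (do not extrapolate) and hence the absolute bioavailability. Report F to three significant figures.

F = 0.603

Trapezoidal AUC_0→10.25 (subcutaneous injection):
  [0→1.5]: (0.0+708.4)/2 × 1.5 = 531.3
  [1.5→3.5]: (708.4+480.0)/2 × 2 = 1188.4
  [3.5→6.5]: (480.0+203.2)/2 × 3 = 1024.8
  [6.5→6.75]: (203.2+188.9)/2 × 0.25 = 49.0125
  [6.75→9.75]: (188.9+78.2)/2 × 3 = 400.65
  [9.75→10.25]: (78.2+67.5)/2 × 0.5 = 36.425
  Sum = 3230.5875 µg/L·h
F = (AUC_ev/D_ev)/(AUC_iv/D_iv) = (3230.5875/20)/(2680/10) = 161.529/268 = 0.6027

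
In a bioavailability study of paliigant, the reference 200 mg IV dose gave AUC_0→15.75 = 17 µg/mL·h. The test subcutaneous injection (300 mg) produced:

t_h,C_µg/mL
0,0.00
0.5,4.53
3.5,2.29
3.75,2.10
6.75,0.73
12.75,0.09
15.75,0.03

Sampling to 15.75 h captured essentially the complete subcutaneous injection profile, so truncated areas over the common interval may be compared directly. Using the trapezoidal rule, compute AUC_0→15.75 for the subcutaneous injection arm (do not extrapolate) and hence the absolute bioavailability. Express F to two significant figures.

F = 0.74

Trapezoidal AUC_0→15.75 (subcutaneous injection):
  [0→0.5]: (0.00+4.53)/2 × 0.5 = 1.1325
  [0.5→3.5]: (4.53+2.29)/2 × 3 = 10.23
  [3.5→3.75]: (2.29+2.10)/2 × 0.25 = 0.54875
  [3.75→6.75]: (2.10+0.73)/2 × 3 = 4.245
  [6.75→12.75]: (0.73+0.09)/2 × 6 = 2.46
  [12.75→15.75]: (0.09+0.03)/2 × 3 = 0.18
  Sum = 18.79625 µg/mL·h
F = (AUC_ev/D_ev)/(AUC_iv/D_iv) = (18.79625/300)/(17/200) = 0.0626542/0.085 = 0.7371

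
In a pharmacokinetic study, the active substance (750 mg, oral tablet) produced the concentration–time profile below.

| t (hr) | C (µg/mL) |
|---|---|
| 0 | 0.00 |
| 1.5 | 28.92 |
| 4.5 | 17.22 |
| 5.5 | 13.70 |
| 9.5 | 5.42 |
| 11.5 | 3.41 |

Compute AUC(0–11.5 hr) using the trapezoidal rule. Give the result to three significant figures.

Trapezoidal AUC_0→11.5:
  [0→1.5]: (0.00+28.92)/2 × 1.5 = 21.69
  [1.5→4.5]: (28.92+17.22)/2 × 3 = 69.21
  [4.5→5.5]: (17.22+13.70)/2 × 1 = 15.46
  [5.5→9.5]: (13.70+5.42)/2 × 4 = 38.24
  [9.5→11.5]: (5.42+3.41)/2 × 2 = 8.83
  Sum = 153.43 µg/mL·hr

AUC = 153 µg/mL·hr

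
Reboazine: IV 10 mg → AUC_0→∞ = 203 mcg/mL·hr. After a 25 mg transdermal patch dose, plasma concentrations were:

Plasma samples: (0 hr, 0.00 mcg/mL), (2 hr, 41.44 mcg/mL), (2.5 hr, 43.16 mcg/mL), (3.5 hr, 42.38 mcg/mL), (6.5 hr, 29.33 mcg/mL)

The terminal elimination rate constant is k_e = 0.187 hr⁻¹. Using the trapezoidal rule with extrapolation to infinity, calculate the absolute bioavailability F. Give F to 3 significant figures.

F = 0.729

Trapezoidal AUC_0→6.5 (transdermal patch):
  [0→2]: (0.00+41.44)/2 × 2 = 41.44
  [2→2.5]: (41.44+43.16)/2 × 0.5 = 21.15
  [2.5→3.5]: (43.16+42.38)/2 × 1 = 42.77
  [3.5→6.5]: (42.38+29.33)/2 × 3 = 107.565
  Sum = 212.925 mcg/mL·hr
Tail: C_last/k_e = 29.33/0.187 = 156.845
AUC_0→∞ (transdermal patch) = 212.925 + 156.845 = 369.77 mcg/mL·hr
F = (AUC_ev/D_ev)/(AUC_iv/D_iv) = (369.77/25)/(203/10) = 14.7908/20.3 = 0.7286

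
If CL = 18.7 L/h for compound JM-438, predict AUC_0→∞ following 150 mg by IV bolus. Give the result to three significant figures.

AUC_0→∞ = Dose_iv / CL
        = 150 / 18.7 = 8.02139 mg/L·h

AUC = 8.02 mg/L·h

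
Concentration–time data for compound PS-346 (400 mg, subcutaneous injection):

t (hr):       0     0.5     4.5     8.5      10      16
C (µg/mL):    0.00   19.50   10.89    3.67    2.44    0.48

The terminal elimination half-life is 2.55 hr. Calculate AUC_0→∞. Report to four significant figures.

Trapezoidal AUC_0→16:
  [0→0.5]: (0.00+19.50)/2 × 0.5 = 4.875
  [0.5→4.5]: (19.50+10.89)/2 × 4 = 60.78
  [4.5→8.5]: (10.89+3.67)/2 × 4 = 29.12
  [8.5→10]: (3.67+2.44)/2 × 1.5 = 4.5825
  [10→16]: (2.44+0.48)/2 × 6 = 8.76
  Sum = 108.1175 µg/mL·hr
k_e = ln2 / t½ = 0.693147 / 2.55 = 0.2718 hr^-1
Extrapolated tail: C_last / k_e = 0.48 / 0.2718 = 1.766
AUC_0→∞ = 108.1175 + 1.766 = 109.8835 µg/mL·hr

AUC = 109.9 µg/mL·hr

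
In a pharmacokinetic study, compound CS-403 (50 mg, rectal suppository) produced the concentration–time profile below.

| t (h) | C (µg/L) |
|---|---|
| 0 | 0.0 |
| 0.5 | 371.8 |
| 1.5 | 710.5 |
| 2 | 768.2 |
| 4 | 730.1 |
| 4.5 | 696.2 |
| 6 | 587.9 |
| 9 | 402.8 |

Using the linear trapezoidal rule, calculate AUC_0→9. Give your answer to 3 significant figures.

Trapezoidal AUC_0→9:
  [0→0.5]: (0.0+371.8)/2 × 0.5 = 92.95
  [0.5→1.5]: (371.8+710.5)/2 × 1 = 541.15
  [1.5→2]: (710.5+768.2)/2 × 0.5 = 369.675
  [2→4]: (768.2+730.1)/2 × 2 = 1498.3
  [4→4.5]: (730.1+696.2)/2 × 0.5 = 356.575
  [4.5→6]: (696.2+587.9)/2 × 1.5 = 963.075
  [6→9]: (587.9+402.8)/2 × 3 = 1486.05
  Sum = 5307.775 µg/L·h

AUC = 5310 µg/L·h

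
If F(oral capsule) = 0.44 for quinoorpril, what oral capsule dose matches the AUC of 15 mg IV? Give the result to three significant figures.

For equal systemic exposure: F × D_ev = D_iv
D_ev = D_iv / F = 15 / 0.44 = 34.0909 mg

D_oral = 34.1 mg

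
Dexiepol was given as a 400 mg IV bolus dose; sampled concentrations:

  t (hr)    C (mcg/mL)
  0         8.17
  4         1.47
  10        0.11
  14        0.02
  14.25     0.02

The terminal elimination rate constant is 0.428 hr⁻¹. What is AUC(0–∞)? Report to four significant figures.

Trapezoidal AUC_0→14.25:
  [0→4]: (8.17+1.47)/2 × 4 = 19.28
  [4→10]: (1.47+0.11)/2 × 6 = 4.74
  [10→14]: (0.11+0.02)/2 × 4 = 0.26
  [14→14.25]: (0.02+0.02)/2 × 0.25 = 0.005
  Sum = 24.285 mcg/mL·hr
Extrapolated tail: C_last / k_e = 0.02 / 0.428 = 0.047
AUC_0→∞ = 24.285 + 0.047 = 24.332 mcg/mL·hr

AUC = 24.33 mcg/mL·hr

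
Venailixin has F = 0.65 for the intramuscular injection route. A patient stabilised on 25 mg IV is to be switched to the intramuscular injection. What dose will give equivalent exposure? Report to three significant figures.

For equal systemic exposure: F × D_ev = D_iv
D_ev = D_iv / F = 25 / 0.65 = 38.4615 mg

D_intramuscular = 38.5 mg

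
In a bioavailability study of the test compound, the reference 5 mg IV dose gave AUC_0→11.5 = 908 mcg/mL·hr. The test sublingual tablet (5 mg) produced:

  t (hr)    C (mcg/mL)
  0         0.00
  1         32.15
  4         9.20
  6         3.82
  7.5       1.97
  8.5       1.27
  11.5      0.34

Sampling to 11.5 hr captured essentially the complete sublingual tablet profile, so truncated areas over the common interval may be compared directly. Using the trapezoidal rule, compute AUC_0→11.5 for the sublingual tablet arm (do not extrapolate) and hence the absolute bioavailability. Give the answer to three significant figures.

F = 0.110

Trapezoidal AUC_0→11.5 (sublingual tablet):
  [0→1]: (0.00+32.15)/2 × 1 = 16.075
  [1→4]: (32.15+9.20)/2 × 3 = 62.025
  [4→6]: (9.20+3.82)/2 × 2 = 13.02
  [6→7.5]: (3.82+1.97)/2 × 1.5 = 4.3425
  [7.5→8.5]: (1.97+1.27)/2 × 1 = 1.62
  [8.5→11.5]: (1.27+0.34)/2 × 3 = 2.415
  Sum = 99.4975 mcg/mL·hr
F = (AUC_ev/D_ev)/(AUC_iv/D_iv) = (99.4975/5)/(908/5) = 19.8995/181.6 = 0.1096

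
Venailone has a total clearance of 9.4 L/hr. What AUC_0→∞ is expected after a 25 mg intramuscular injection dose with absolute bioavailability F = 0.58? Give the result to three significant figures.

AUC_0→∞ = F × Dose / CL
        = 0.58 × 25 / 9.4 = 1.54255 mg/L·hr

AUC = 1.54 mg/L·hr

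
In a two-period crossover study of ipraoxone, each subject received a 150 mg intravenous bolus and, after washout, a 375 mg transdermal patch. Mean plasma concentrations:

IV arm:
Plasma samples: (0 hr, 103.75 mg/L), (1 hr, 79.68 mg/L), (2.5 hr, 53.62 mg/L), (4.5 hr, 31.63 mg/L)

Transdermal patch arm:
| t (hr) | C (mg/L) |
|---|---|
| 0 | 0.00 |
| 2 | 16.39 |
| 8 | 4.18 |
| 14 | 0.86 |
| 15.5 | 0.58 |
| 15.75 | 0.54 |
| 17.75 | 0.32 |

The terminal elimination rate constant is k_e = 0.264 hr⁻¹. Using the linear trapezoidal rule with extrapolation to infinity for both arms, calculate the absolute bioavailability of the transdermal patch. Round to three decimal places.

Trapezoidal AUC_0→4.5 (IV):
  [0→1]: (103.75+79.68)/2 × 1 = 91.715
  [1→2.5]: (79.68+53.62)/2 × 1.5 = 99.975
  [2.5→4.5]: (53.62+31.63)/2 × 2 = 85.25
  Sum = 276.94 mg/L·hr
IV tail: 31.63/0.264 = 119.811; AUC_iv,0→∞ = 276.94 + 119.811 = 396.751 mg/L·hr
Trapezoidal AUC_0→17.75 (transdermal patch):
  [0→2]: (0.00+16.39)/2 × 2 = 16.39
  [2→8]: (16.39+4.18)/2 × 6 = 61.71
  [8→14]: (4.18+0.86)/2 × 6 = 15.12
  [14→15.5]: (0.86+0.58)/2 × 1.5 = 1.08
  [15.5→15.75]: (0.58+0.54)/2 × 0.25 = 0.14
  [15.75→17.75]: (0.54+0.32)/2 × 2 = 0.86
  Sum = 95.3 mg/L·hr
transdermal patch tail: 0.32/0.264 = 1.212; AUC_ev,0→∞ = 95.3 + 1.212 = 96.512 mg/L·hr
F = (AUC_ev/D_ev)/(AUC_iv/D_iv) = (96.512/375)/(396.751/150) = 0.257365/2.64501 = 0.0973

F = 0.097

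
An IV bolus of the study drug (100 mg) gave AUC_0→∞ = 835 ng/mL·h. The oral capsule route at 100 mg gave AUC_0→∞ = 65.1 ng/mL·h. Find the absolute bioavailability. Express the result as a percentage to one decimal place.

F = (AUC_ev / D_ev) / (AUC_iv / D_iv)
  = (65.1/100) / (835/100)
  = 0.651 / 8.35 = 0.0780
  = 7.80%

F = 7.8%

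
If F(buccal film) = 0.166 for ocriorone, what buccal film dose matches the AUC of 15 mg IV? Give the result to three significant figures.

For equal systemic exposure: F × D_ev = D_iv
D_ev = D_iv / F = 15 / 0.166 = 90.3614 mg

D_buccal = 90.4 mg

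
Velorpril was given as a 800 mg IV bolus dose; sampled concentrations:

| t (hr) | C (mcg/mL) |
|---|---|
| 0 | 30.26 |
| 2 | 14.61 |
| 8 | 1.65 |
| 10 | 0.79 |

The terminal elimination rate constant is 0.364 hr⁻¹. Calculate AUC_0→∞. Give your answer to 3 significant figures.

Trapezoidal AUC_0→10:
  [0→2]: (30.26+14.61)/2 × 2 = 44.87
  [2→8]: (14.61+1.65)/2 × 6 = 48.78
  [8→10]: (1.65+0.79)/2 × 2 = 2.44
  Sum = 96.09 mcg/mL·hr
Extrapolated tail: C_last / k_e = 0.79 / 0.364 = 2.170
AUC_0→∞ = 96.09 + 2.170 = 98.26 mcg/mL·hr

AUC = 98.3 mcg/mL·hr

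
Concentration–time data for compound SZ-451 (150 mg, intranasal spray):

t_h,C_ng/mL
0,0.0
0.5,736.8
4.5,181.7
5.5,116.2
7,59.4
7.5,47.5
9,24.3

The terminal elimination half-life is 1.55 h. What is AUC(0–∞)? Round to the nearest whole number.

AUC = 2437 ng/mL·h

Trapezoidal AUC_0→9:
  [0→0.5]: (0.0+736.8)/2 × 0.5 = 184.2
  [0.5→4.5]: (736.8+181.7)/2 × 4 = 1837.0
  [4.5→5.5]: (181.7+116.2)/2 × 1 = 148.95
  [5.5→7]: (116.2+59.4)/2 × 1.5 = 131.7
  [7→7.5]: (59.4+47.5)/2 × 0.5 = 26.725
  [7.5→9]: (47.5+24.3)/2 × 1.5 = 53.85
  Sum = 2382.425 ng/mL·h
k_e = ln2 / t½ = 0.693147 / 1.55 = 0.4472 h^-1
Extrapolated tail: C_last / k_e = 24.3 / 0.4472 = 54.338
AUC_0→∞ = 2382.425 + 54.338 = 2436.763 ng/mL·h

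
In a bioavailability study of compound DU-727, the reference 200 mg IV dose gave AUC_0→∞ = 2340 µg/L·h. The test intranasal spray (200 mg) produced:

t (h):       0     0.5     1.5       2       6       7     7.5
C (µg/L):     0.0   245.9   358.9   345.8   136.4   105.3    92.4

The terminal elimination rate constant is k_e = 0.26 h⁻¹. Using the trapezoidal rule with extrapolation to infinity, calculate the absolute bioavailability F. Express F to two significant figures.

Trapezoidal AUC_0→7.5 (intranasal spray):
  [0→0.5]: (0.0+245.9)/2 × 0.5 = 61.475
  [0.5→1.5]: (245.9+358.9)/2 × 1 = 302.4
  [1.5→2]: (358.9+345.8)/2 × 0.5 = 176.175
  [2→6]: (345.8+136.4)/2 × 4 = 964.4
  [6→7]: (136.4+105.3)/2 × 1 = 120.85
  [7→7.5]: (105.3+92.4)/2 × 0.5 = 49.425
  Sum = 1674.725 µg/L·h
Tail: C_last/k_e = 92.4/0.26 = 355.385
AUC_0→∞ (intranasal spray) = 1674.725 + 355.385 = 2030.11 µg/L·h
F = (AUC_ev/D_ev)/(AUC_iv/D_iv) = (2030.11/200)/(2340/200) = 10.15055/11.7 = 0.8676

F = 0.87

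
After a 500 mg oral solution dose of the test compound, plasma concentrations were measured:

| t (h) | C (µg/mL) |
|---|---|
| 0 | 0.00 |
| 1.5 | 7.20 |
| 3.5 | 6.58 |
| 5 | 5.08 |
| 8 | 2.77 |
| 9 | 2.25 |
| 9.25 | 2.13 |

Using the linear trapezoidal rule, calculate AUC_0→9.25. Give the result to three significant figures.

AUC = 42.8 µg/mL·h

Trapezoidal AUC_0→9.25:
  [0→1.5]: (0.00+7.20)/2 × 1.5 = 5.4
  [1.5→3.5]: (7.20+6.58)/2 × 2 = 13.78
  [3.5→5]: (6.58+5.08)/2 × 1.5 = 8.745
  [5→8]: (5.08+2.77)/2 × 3 = 11.775
  [8→9]: (2.77+2.25)/2 × 1 = 2.51
  [9→9.25]: (2.25+2.13)/2 × 0.25 = 0.5475
  Sum = 42.7575 µg/mL·h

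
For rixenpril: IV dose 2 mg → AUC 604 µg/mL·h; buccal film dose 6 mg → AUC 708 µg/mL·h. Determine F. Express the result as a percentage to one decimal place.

F = (AUC_ev / D_ev) / (AUC_iv / D_iv)
  = (708/6) / (604/2)
  = 118 / 302 = 0.3907
  = 39.07%

F = 39.1%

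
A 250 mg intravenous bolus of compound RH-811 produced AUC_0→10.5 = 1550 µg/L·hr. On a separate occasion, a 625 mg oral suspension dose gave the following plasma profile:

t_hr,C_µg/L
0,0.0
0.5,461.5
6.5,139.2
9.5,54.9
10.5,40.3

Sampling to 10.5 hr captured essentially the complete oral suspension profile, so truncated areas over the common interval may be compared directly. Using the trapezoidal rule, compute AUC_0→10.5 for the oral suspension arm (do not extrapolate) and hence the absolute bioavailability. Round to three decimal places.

Trapezoidal AUC_0→10.5 (oral suspension):
  [0→0.5]: (0.0+461.5)/2 × 0.5 = 115.375
  [0.5→6.5]: (461.5+139.2)/2 × 6 = 1802.1
  [6.5→9.5]: (139.2+54.9)/2 × 3 = 291.15
  [9.5→10.5]: (54.9+40.3)/2 × 1 = 47.6
  Sum = 2256.225 µg/L·hr
F = (AUC_ev/D_ev)/(AUC_iv/D_iv) = (2256.225/625)/(1550/250) = 3.60996/6.2 = 0.5823

F = 0.582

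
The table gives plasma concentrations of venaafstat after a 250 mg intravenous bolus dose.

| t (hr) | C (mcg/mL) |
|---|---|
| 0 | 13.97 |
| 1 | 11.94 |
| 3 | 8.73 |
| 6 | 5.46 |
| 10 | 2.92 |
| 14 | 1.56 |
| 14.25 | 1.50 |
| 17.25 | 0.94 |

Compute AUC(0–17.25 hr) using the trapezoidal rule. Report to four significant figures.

AUC = 84.67 mcg/mL·hr

Trapezoidal AUC_0→17.25:
  [0→1]: (13.97+11.94)/2 × 1 = 12.955
  [1→3]: (11.94+8.73)/2 × 2 = 20.67
  [3→6]: (8.73+5.46)/2 × 3 = 21.285
  [6→10]: (5.46+2.92)/2 × 4 = 16.76
  [10→14]: (2.92+1.56)/2 × 4 = 8.96
  [14→14.25]: (1.56+1.50)/2 × 0.25 = 0.3825
  [14.25→17.25]: (1.50+0.94)/2 × 3 = 3.66
  Sum = 84.6725 mcg/mL·hr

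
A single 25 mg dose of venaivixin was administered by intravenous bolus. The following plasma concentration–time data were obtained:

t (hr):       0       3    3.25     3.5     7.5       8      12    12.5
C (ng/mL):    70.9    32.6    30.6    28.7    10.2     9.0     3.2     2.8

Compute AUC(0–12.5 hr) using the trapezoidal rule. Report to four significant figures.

Trapezoidal AUC_0→12.5:
  [0→3]: (70.9+32.6)/2 × 3 = 155.25
  [3→3.25]: (32.6+30.6)/2 × 0.25 = 7.9
  [3.25→3.5]: (30.6+28.7)/2 × 0.25 = 7.4125
  [3.5→7.5]: (28.7+10.2)/2 × 4 = 77.8
  [7.5→8]: (10.2+9.0)/2 × 0.5 = 4.8
  [8→12]: (9.0+3.2)/2 × 4 = 24.4
  [12→12.5]: (3.2+2.8)/2 × 0.5 = 1.5
  Sum = 279.0625 ng/mL·hr

AUC = 279.1 ng/mL·hr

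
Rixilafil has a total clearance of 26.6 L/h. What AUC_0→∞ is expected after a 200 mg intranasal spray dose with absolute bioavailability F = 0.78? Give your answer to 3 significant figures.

AUC_0→∞ = F × Dose / CL
        = 0.78 × 200 / 26.6 = 5.86466 mg/L·h

AUC = 5.86 mg/L·h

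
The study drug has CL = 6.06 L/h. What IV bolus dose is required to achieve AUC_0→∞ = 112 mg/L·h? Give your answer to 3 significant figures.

Dose = 679 mg

Dose_iv = CL × AUC_0→∞
     = 6.06 × 112 = 678.72 mg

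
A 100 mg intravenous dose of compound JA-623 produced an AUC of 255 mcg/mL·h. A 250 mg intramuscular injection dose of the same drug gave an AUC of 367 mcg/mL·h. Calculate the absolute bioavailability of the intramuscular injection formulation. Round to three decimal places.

F = (AUC_ev / D_ev) / (AUC_iv / D_iv)
  = (367/250) / (255/100)
  = 1.468 / 2.55 = 0.5757

F = 0.576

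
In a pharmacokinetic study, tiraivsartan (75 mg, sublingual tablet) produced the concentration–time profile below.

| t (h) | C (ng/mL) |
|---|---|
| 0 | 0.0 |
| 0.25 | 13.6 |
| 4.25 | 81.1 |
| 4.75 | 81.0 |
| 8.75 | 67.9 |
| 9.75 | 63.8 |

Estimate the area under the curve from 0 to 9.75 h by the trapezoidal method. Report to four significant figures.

AUC = 595.3 ng/mL·h

Trapezoidal AUC_0→9.75:
  [0→0.25]: (0.0+13.6)/2 × 0.25 = 1.7
  [0.25→4.25]: (13.6+81.1)/2 × 4 = 189.4
  [4.25→4.75]: (81.1+81.0)/2 × 0.5 = 40.525
  [4.75→8.75]: (81.0+67.9)/2 × 4 = 297.8
  [8.75→9.75]: (67.9+63.8)/2 × 1 = 65.85
  Sum = 595.275 ng/mL·h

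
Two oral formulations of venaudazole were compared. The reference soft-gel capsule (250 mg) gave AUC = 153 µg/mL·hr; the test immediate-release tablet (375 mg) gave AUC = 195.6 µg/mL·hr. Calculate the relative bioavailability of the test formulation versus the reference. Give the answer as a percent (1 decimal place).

F_rel = (AUC_test/D_test) / (AUC_ref/D_ref)
      = (195.6/375) / (153/250)
      = 0.5216 / 0.612 = 0.8523 = 85.23%

F_rel = 85.2%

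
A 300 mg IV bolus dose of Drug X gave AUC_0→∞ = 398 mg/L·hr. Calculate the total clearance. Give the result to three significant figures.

CL = Dose_iv / AUC_0→∞
   = 300 / 398 = 0.753769 L/hr

CL = 0.754 L/hr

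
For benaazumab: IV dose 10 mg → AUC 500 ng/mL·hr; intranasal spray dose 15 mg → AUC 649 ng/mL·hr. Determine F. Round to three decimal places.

F = 0.865

F = (AUC_ev / D_ev) / (AUC_iv / D_iv)
  = (649/15) / (500/10)
  = 43.2667 / 50 = 0.8653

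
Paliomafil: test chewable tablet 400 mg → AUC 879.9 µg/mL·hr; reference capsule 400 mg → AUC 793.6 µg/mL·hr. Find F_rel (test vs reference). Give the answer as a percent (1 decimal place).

F_rel = 110.9%

F_rel = (AUC_test/D_test) / (AUC_ref/D_ref)
      = (879.9/400) / (793.6/400)
      = 2.19975 / 1.984 = 1.1087 = 110.87%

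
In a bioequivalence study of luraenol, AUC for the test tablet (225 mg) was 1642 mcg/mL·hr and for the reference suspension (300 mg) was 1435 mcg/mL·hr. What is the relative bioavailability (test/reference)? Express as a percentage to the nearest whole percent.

F_rel = (AUC_test/D_test) / (AUC_ref/D_ref)
      = (1642/225) / (1435/300)
      = 7.29778 / 4.78333 = 1.5257 = 152.57%

F_rel = 153%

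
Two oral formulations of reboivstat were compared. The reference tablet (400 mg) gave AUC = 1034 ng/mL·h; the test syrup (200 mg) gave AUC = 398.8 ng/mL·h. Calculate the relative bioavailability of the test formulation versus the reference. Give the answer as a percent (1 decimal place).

F_rel = (AUC_test/D_test) / (AUC_ref/D_ref)
      = (398.8/200) / (1034/400)
      = 1.994 / 2.585 = 0.7714 = 77.14%

F_rel = 77.1%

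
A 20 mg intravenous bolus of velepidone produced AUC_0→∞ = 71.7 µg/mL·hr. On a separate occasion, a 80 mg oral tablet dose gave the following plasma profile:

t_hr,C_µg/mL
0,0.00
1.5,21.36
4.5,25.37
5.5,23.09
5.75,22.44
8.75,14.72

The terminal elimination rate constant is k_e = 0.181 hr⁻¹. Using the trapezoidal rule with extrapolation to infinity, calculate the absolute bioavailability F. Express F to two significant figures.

Trapezoidal AUC_0→8.75 (oral tablet):
  [0→1.5]: (0.00+21.36)/2 × 1.5 = 16.02
  [1.5→4.5]: (21.36+25.37)/2 × 3 = 70.095
  [4.5→5.5]: (25.37+23.09)/2 × 1 = 24.23
  [5.5→5.75]: (23.09+22.44)/2 × 0.25 = 5.69125
  [5.75→8.75]: (22.44+14.72)/2 × 3 = 55.74
  Sum = 171.77625 µg/mL·hr
Tail: C_last/k_e = 14.72/0.181 = 81.326
AUC_0→∞ (oral tablet) = 171.77625 + 81.326 = 253.10225 µg/mL·hr
F = (AUC_ev/D_ev)/(AUC_iv/D_iv) = (253.10225/80)/(71.7/20) = 3.16378/3.585 = 0.8825

F = 0.88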